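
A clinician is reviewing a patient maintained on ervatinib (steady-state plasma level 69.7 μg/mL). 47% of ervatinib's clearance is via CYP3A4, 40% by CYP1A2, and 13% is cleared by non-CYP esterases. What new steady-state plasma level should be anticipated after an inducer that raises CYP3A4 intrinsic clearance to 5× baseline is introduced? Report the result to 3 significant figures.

24.2 μg/mL

The CYP3A4 pathway (47% of clearance) is boosted to 5× activity: 0.47 × 5 = 2.35.
CYP1A2 (40%) and the residual 13% are unaffected.
Relative clearance = 2.35 + 0.4 + 0.13 = 2.88.
New steady-state plasma level = baseline ÷ relative clearance = 69.7 / 2.88 = 24.2 μg/mL.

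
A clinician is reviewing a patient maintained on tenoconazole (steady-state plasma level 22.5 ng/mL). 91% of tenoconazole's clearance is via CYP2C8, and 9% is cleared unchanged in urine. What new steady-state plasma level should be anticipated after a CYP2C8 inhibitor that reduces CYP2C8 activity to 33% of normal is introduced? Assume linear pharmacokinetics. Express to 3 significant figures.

57.6 ng/mL

CYP2C8: 0.91 × 0.33 = 0.3003
Other: 0.09 (unchanged)
CL_new/CL_old = 0.3003 + 0.09 = 0.3903.
With dosing unchanged, steady-state plasma level scales as 1/CL: 22.5 / 0.3903 = 57.6 ng/mL.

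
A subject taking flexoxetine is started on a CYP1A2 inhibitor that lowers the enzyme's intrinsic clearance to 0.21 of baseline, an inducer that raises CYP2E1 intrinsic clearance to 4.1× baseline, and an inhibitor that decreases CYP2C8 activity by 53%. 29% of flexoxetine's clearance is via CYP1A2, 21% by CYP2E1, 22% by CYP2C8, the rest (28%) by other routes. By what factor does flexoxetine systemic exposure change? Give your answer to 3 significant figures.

The CYP1A2 pathway (29% of clearance) is reduced to 0.21× activity: 0.29 × 0.21 = 0.0609.
The CYP2E1 pathway (21% of clearance) rises to 4.1× activity: 0.21 × 4.1 = 0.861.
The CYP2C8 pathway (22% of clearance) is reduced to 0.47× activity: 0.22 × 0.47 = 0.1034.
Non-CYP routes (28%) are unchanged.
Relative clearance = 0.0609 + 0.861 + 0.1034 + 0.28 = 1.3053.
Because systemic exposure varies inversely with clearance, the combined effect is 1 / 1.3053 = 0.766.

0.766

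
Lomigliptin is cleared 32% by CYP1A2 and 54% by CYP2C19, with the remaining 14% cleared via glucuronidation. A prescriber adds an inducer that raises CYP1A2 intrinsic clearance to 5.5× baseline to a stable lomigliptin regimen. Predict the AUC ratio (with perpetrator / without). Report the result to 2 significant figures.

0.41

CYP1A2: 0.32 × 5.5 = 1.76
CYP2C19: 0.54 (unchanged)
Other: 0.14 (unchanged)
CL_new/CL_old = 1.76 + 0.54 + 0.14 = 2.44.
Since AUC ∝ 1/CL, the ratio is 1 / 2.44 = 0.41.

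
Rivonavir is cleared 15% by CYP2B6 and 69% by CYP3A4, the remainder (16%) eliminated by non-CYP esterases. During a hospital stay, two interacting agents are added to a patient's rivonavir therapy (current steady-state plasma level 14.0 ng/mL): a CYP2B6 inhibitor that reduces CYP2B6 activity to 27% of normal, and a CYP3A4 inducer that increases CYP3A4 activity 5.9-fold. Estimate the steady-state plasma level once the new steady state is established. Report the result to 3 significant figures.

CYP2B6: 0.15 × 0.27 = 0.0405
CYP3A4: 0.69 × 5.9 = 4.071
Other: 0.16 (unchanged)
New clearance relative to baseline: 0.0405 + 4.071 + 0.16 = 4.2715.
Steady-state plasma level ∝ 1/CL: new value = 14.0 / 4.2715 = 3.28 ng/mL.

3.28 ng/mL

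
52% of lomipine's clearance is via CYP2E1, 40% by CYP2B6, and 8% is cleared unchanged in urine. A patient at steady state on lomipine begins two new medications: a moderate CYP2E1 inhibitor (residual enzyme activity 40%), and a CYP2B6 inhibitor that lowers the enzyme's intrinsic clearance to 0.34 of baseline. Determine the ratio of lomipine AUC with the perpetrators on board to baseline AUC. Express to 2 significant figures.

2.4

The CYP2E1 pathway (52% of clearance) is reduced to 0.4× activity: 0.52 × 0.4 = 0.208.
The CYP2B6 pathway (40% of clearance) is reduced to 0.34× activity: 0.4 × 0.34 = 0.136.
The remaining 8% of clearance is unaffected.
Relative clearance = 0.208 + 0.136 + 0.08 = 0.424.
Net AUC ratio = 1 / 0.424 = 2.4.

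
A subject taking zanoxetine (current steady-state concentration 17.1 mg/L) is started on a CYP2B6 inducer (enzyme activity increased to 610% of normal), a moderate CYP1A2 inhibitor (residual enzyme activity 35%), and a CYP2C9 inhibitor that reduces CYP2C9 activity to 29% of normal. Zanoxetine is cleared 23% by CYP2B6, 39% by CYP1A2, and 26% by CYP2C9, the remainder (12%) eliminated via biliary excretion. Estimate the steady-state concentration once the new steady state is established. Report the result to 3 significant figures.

The CYP2B6 pathway (23% of clearance) increases to 6.1× activity: 0.23 × 6.1 = 1.403.
The CYP1A2 pathway (39% of clearance) is reduced to 0.35× activity: 0.39 × 0.35 = 0.1365.
The CYP2C9 pathway (26% of clearance) falls to 0.29× activity: 0.26 × 0.29 = 0.0754.
Non-CYP routes (12%) are unchanged.
CL_new/CL_old = 1.403 + 0.1365 + 0.0754 + 0.12 = 1.7349.
Dividing the baseline by the relative clearance: 17.1 / 1.7349 = 9.86 mg/L.

9.86 mg/L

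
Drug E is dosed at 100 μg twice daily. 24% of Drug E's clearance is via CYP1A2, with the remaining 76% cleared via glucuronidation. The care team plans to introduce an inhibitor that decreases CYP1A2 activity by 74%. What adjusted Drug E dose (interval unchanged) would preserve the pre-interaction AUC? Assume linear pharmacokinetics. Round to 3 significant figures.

The CYP1A2 pathway (24% of clearance) is reduced to 0.26× activity: 0.24 × 0.26 = 0.0624.
The remaining 76% of clearance is unaffected.
CL_new/CL_old = 0.0624 + 0.76 = 0.8224.
Css,avg = (dose rate)/CL, so holding Css fixed requires dose ∝ CL: 100 × 0.8224 = 82.2 μg.

82.2 μg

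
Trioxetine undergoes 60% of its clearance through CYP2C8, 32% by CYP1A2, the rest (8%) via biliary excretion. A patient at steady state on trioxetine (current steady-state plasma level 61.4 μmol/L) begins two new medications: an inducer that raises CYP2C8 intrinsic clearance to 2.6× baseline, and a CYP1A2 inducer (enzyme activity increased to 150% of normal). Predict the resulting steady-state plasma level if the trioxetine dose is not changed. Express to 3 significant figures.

The CYP2C8 pathway (60% of clearance) increases to 2.6× activity: 0.6 × 2.6 = 1.56.
The CYP1A2 pathway (32% of clearance) is boosted to 1.5× activity: 0.32 × 1.5 = 0.48.
The remaining 8% of clearance is unaffected.
New clearance relative to baseline: 1.56 + 0.48 + 0.08 = 2.12.
New steady-state plasma level = 61.4 / 2.12 = 29.0 μmol/L (concentration scales inversely with clearance).

29.0 μmol/L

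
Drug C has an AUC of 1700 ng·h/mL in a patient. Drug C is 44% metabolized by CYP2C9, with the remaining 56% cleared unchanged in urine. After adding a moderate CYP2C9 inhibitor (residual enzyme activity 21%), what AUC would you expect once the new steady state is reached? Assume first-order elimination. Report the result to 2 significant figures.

2.6 × 10³ ng·h/mL

The CYP2C9 pathway (44% of clearance) is reduced to 0.21× activity: 0.44 × 0.21 = 0.0924.
Non-CYP routes (56%) are unchanged.
Relative clearance = 0.0924 + 0.56 = 0.6524.
AUC ∝ 1/CL, so new value = 1700 / 0.6524 = 2.6 × 10³ ng·h/mL.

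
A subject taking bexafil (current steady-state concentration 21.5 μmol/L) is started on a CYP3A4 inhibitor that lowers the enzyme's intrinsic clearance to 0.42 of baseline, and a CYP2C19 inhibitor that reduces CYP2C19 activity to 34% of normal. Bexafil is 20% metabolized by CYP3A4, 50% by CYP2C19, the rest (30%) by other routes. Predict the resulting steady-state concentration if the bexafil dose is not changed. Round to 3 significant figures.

The CYP3A4 pathway (20% of clearance) is reduced to 0.42× activity: 0.2 × 0.42 = 0.084.
The CYP2C19 pathway (50% of clearance) falls to 0.34× activity: 0.5 × 0.34 = 0.17.
Non-CYP routes (30%) are unchanged.
Relative clearance = 0.084 + 0.17 + 0.3 = 0.554.
New steady-state concentration = 21.5 / 0.554 = 38.8 μmol/L (concentration scales inversely with clearance).

38.8 μmol/L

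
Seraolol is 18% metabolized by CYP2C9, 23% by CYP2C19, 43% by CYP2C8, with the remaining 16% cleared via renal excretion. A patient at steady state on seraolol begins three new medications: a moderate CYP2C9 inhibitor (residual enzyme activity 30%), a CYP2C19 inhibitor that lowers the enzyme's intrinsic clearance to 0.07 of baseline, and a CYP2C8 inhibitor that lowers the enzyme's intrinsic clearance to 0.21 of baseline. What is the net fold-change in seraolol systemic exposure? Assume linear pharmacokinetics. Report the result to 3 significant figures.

CYP2C9: 0.18 × 0.3 = 0.054
CYP2C19: 0.23 × 0.07 = 0.0161
CYP2C8: 0.43 × 0.21 = 0.0903
Other: 0.16 (unchanged)
Relative clearance = 0.054 + 0.0161 + 0.0903 + 0.16 = 0.3204.
Because systemic exposure varies inversely with clearance, the combined effect is 1 / 0.3204 = 3.12.

3.12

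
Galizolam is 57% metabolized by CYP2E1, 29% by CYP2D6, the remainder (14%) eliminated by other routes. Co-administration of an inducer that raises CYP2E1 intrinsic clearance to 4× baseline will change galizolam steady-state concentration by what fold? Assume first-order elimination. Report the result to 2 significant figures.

CYP2E1: 0.57 × 4 = 2.28
CYP2D6: 0.29 (unchanged)
Other: 0.14 (unchanged)
New clearance relative to baseline: 2.28 + 0.29 + 0.14 = 2.71.
Steady-state concentration is inversely proportional to clearance, so the fold-change is 1 / 2.71 = 0.37.

0.37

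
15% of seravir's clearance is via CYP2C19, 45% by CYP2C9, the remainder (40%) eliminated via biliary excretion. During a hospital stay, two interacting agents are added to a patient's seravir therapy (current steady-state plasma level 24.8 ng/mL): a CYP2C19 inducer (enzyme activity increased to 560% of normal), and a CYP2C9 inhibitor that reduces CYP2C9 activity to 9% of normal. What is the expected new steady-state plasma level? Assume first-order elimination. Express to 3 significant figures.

CYP2C19: 0.15 × 5.6 = 0.84
CYP2C9: 0.45 × 0.09 = 0.0405
Other: 0.4 (unchanged)
New clearance relative to baseline: 0.84 + 0.0405 + 0.4 = 1.2805.
Steady-state plasma level ∝ 1/CL: new value = 24.8 / 1.2805 = 19.4 ng/mL.

19.4 ng/mL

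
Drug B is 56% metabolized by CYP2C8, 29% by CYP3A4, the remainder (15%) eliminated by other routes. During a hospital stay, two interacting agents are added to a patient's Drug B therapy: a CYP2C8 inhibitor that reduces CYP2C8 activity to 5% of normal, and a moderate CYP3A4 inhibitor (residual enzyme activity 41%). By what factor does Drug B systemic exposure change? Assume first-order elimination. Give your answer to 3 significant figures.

3.37

The CYP2C8 pathway (56% of clearance) falls to 0.05× activity: 0.56 × 0.05 = 0.028.
The CYP3A4 pathway (29% of clearance) is reduced to 0.41× activity: 0.29 × 0.41 = 0.1189.
The remaining 15% of clearance is unaffected.
New clearance relative to baseline: 0.028 + 0.1189 + 0.15 = 0.2969.
Systemic exposure ∝ 1/CL: fold-change = 1 / 0.2969 = 3.37.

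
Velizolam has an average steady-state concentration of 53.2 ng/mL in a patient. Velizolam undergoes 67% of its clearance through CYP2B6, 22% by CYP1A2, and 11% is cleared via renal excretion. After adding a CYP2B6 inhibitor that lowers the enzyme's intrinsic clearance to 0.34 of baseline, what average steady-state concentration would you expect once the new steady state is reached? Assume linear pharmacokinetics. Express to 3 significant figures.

CYP2B6: 0.67 × 0.34 = 0.2278
CYP1A2: 0.22 (unchanged)
Other: 0.11 (unchanged)
New clearance relative to baseline: 0.2278 + 0.22 + 0.11 = 0.5578.
With dosing unchanged, average steady-state concentration scales as 1/CL: 53.2 / 0.5578 = 95.4 ng/mL.

95.4 ng/mL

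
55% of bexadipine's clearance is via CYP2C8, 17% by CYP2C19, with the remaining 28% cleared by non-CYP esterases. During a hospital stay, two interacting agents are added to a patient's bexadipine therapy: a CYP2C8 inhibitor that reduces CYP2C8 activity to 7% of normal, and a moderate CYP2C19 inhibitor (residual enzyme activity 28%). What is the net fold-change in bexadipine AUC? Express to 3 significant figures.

The CYP2C8 pathway (55% of clearance) is reduced to 0.07× activity: 0.55 × 0.07 = 0.0385.
The CYP2C19 pathway (17% of clearance) drops to 0.28× activity: 0.17 × 0.28 = 0.0476.
Non-CYP routes (28%) are unchanged.
CL_new/CL_old = 0.0385 + 0.0476 + 0.28 = 0.3661.
Because AUC varies inversely with clearance, the combined effect is 1 / 0.3661 = 2.73.

2.73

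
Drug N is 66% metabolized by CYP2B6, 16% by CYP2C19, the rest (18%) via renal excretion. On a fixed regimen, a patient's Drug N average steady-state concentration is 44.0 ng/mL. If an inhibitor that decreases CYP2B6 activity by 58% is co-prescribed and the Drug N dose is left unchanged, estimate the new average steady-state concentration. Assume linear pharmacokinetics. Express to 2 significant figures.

The CYP2B6 pathway (66% of clearance) drops to 0.42× activity: 0.66 × 0.42 = 0.2772.
CYP2C19 (16%) and the residual 18% are unaffected.
Relative clearance = 0.2772 + 0.16 + 0.18 = 0.6172.
Average steady-state concentration ∝ 1/CL, so new value = 44.0 / 0.6172 = 71 ng/mL.

71 ng/mL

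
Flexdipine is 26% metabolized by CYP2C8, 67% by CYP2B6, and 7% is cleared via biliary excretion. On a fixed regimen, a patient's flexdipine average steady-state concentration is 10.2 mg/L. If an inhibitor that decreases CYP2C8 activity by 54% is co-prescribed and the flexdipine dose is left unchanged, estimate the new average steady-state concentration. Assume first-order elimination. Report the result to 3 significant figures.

The CYP2C8 pathway (26% of clearance) falls to 0.46× activity: 0.26 × 0.46 = 0.1196.
CYP2B6 (67%) and the residual 7% are unaffected.
New clearance relative to baseline: 0.1196 + 0.67 + 0.07 = 0.8596.
With dosing unchanged, average steady-state concentration scales as 1/CL: 10.2 / 0.8596 = 11.9 mg/L.

11.9 mg/L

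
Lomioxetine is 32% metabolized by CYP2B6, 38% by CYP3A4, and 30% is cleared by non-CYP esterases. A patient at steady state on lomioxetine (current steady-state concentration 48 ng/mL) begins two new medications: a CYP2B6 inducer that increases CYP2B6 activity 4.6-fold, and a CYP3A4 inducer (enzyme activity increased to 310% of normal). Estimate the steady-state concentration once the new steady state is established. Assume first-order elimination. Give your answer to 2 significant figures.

The CYP2B6 pathway (32% of clearance) is boosted to 4.6× activity: 0.32 × 4.6 = 1.472.
The CYP3A4 pathway (38% of clearance) increases to 3.1× activity: 0.38 × 3.1 = 1.178.
Non-CYP routes (30%) are unchanged.
New clearance relative to baseline: 1.472 + 1.178 + 0.3 = 2.95.
Steady-state concentration ∝ 1/CL: new value = 48 / 2.95 = 16 ng/mL.

16 ng/mL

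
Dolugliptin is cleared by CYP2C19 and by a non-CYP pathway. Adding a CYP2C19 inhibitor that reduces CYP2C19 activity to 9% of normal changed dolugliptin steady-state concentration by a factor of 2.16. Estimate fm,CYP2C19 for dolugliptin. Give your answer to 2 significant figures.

0.59

CL'/CL = 1 / 2.16 = 0.463
0.09·fm + (1 − fm) = 0.463
fm = (0.463 − 1) / (0.09 − 1) = 0.59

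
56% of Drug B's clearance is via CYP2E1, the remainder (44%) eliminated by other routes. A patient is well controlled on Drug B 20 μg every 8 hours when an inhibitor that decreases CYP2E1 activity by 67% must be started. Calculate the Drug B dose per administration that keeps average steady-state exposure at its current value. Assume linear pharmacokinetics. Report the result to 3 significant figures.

12.5 μg

CYP2E1: 0.56 × 0.33 = 0.1848
Other: 0.44 (unchanged)
New clearance relative to baseline: 0.1848 + 0.44 = 0.6248.
Css,avg = (dose rate)/CL, so holding Css fixed requires dose ∝ CL: 20 × 0.6248 = 12.5 μg.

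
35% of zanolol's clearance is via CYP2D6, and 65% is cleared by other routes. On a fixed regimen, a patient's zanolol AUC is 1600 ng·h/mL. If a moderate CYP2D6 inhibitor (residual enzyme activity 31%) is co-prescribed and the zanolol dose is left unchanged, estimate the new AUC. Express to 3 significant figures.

CYP2D6: 0.35 × 0.31 = 0.1085
Other: 0.65 (unchanged)
New clearance relative to baseline: 0.1085 + 0.65 = 0.7585.
AUC ∝ 1/CL, so new value = 1600 / 0.7585 = 2.11 × 10³ ng·h/mL.

2.11 × 10³ ng·h/mL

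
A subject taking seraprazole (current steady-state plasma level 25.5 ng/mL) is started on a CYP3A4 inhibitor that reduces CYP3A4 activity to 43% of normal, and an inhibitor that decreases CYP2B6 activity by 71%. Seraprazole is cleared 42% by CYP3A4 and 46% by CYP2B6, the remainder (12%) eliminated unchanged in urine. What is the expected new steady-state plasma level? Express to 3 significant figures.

58.8 ng/mL

The CYP3A4 pathway (42% of clearance) is reduced to 0.43× activity: 0.42 × 0.43 = 0.1806.
The CYP2B6 pathway (46% of clearance) drops to 0.29× activity: 0.46 × 0.29 = 0.1334.
The remaining 12% of clearance is unaffected.
New clearance relative to baseline: 0.1806 + 0.1334 + 0.12 = 0.434.
New steady-state plasma level = 25.5 / 0.434 = 58.8 ng/mL (concentration scales inversely with clearance).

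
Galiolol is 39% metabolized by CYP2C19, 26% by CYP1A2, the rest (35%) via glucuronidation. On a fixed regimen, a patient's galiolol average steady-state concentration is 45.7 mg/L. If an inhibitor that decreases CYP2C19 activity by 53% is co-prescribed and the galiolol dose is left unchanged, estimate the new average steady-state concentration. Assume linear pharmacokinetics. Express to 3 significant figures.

The CYP2C19 pathway (39% of clearance) is reduced to 0.47× activity: 0.39 × 0.47 = 0.1833.
CYP1A2 (26%) and the residual 35% are unaffected.
New clearance relative to baseline: 0.1833 + 0.26 + 0.35 = 0.7933.
New average steady-state concentration = baseline ÷ relative clearance = 45.7 / 0.7933 = 57.6 mg/L.

57.6 mg/L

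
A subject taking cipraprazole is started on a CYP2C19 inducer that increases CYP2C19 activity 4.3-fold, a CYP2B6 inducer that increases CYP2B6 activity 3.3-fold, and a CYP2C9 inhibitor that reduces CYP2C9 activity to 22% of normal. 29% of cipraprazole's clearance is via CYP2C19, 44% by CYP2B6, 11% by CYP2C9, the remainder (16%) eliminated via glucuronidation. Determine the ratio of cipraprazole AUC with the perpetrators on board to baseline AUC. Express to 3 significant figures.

CYP2C19: 0.29 × 4.3 = 1.247
CYP2B6: 0.44 × 3.3 = 1.452
CYP2C9: 0.11 × 0.22 = 0.0242
Other: 0.16 (unchanged)
Relative clearance = 1.247 + 1.452 + 0.0242 + 0.16 = 2.8832.
AUC ∝ 1/CL: fold-change = 1 / 2.8832 = 0.347.

0.347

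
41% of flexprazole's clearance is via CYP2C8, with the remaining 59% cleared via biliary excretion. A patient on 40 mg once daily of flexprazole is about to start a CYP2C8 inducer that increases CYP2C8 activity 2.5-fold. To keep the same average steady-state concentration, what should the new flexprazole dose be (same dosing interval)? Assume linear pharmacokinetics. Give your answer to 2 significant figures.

CYP2C8: 0.41 × 2.5 = 1.025
Other: 0.59 (unchanged)
CL_new/CL_old = 1.025 + 0.59 = 1.615.
Exposure is unchanged when dose changes in proportion to clearance. New dose = 40 mg × 1.615 = 65 mg.

65 mg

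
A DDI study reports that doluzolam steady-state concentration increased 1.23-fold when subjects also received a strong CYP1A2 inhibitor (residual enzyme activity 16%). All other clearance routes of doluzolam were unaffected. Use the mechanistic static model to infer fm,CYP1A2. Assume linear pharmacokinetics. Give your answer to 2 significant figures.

Let fm be the CYP1A2 fraction. New clearance relative to baseline = fm × 0.16 + (1 − fm).
Steady-state concentration ratio = 1 / (new CL fraction), so new CL fraction = 1 / 1.23 = 0.813.
fm × 0.16 + 1 − fm = 0.813  ⇒  fm × (0.16 − 1) = −0.187  ⇒  fm = 0.22.

0.22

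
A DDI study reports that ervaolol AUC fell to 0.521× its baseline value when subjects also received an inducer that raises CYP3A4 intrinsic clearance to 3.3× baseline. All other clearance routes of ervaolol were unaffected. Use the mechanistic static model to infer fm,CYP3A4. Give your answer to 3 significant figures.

0.400

CL'/CL = 1 / 0.521 = 1.919
3.3·fm + (1 − fm) = 1.919
fm = (1.919 − 1) / (3.3 − 1) = 0.400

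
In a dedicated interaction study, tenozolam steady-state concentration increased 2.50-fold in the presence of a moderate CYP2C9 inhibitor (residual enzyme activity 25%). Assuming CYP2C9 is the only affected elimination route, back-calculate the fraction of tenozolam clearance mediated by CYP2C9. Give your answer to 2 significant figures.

0.80

CL'/CL = 1 / 2.50 = 0.4
0.25·fm + (1 − fm) = 0.4
fm = (0.4 − 1) / (0.25 − 1) = 0.80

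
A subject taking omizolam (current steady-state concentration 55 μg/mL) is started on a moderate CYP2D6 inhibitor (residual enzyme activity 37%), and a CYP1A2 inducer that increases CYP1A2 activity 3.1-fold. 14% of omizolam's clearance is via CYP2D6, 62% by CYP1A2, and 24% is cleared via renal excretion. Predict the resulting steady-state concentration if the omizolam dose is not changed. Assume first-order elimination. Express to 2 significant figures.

25 μg/mL

The CYP2D6 pathway (14% of clearance) drops to 0.37× activity: 0.14 × 0.37 = 0.0518.
The CYP1A2 pathway (62% of clearance) increases to 3.1× activity: 0.62 × 3.1 = 1.922.
Non-CYP routes (24%) are unchanged.
CL_new/CL_old = 0.0518 + 1.922 + 0.24 = 2.2138.
New steady-state concentration = 55 / 2.2138 = 25 μg/mL (concentration scales inversely with clearance).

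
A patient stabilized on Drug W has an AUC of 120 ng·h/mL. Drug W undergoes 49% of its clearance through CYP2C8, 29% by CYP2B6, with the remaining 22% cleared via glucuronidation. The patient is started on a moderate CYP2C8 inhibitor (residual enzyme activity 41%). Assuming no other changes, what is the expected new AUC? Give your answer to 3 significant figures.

The CYP2C8 pathway (49% of clearance) is reduced to 0.41× activity: 0.49 × 0.41 = 0.2009.
CYP2B6 (29%) and the residual 22% are unaffected.
Relative clearance = 0.2009 + 0.29 + 0.22 = 0.7109.
New AUC = baseline ÷ relative clearance = 120 / 0.7109 = 169 ng·h/mL.

169 ng·h/mL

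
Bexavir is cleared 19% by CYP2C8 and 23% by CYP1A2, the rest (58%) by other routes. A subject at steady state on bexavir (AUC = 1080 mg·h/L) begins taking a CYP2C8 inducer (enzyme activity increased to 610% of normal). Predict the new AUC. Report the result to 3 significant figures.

CYP2C8: 0.19 × 6.1 = 1.159
CYP1A2: 0.23 (unchanged)
Other: 0.58 (unchanged)
New clearance relative to baseline: 1.159 + 0.23 + 0.58 = 1.969.
With dosing unchanged, AUC scales as 1/CL: 1080 / 1.969 = 549 mg·h/L.

549 mg·h/L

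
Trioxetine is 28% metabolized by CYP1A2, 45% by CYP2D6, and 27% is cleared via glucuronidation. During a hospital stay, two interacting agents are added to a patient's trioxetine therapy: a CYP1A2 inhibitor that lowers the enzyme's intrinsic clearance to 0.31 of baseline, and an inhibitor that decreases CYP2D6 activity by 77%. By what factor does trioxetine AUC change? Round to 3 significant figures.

The CYP1A2 pathway (28% of clearance) drops to 0.31× activity: 0.28 × 0.31 = 0.0868.
The CYP2D6 pathway (45% of clearance) drops to 0.23× activity: 0.45 × 0.23 = 0.1035.
The remaining 27% of clearance is unaffected.
CL_new/CL_old = 0.0868 + 0.1035 + 0.27 = 0.4603.
Because AUC varies inversely with clearance, the combined effect is 1 / 0.4603 = 2.17.

2.17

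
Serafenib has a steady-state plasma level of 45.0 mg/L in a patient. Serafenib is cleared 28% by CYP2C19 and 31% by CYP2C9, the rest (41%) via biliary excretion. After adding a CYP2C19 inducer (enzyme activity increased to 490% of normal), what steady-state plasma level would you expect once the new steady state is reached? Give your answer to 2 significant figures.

CYP2C19: 0.28 × 4.9 = 1.372
CYP2C9: 0.31 (unchanged)
Other: 0.41 (unchanged)
Relative clearance = 1.372 + 0.31 + 0.41 = 2.092.
Steady-state plasma level ∝ 1/CL, so new value = 45.0 / 2.092 = 22 mg/L.

22 mg/L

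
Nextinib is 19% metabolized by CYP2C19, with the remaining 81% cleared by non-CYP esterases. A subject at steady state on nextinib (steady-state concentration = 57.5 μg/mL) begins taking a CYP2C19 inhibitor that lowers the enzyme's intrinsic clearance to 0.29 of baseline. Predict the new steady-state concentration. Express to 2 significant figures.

66 μg/mL

The CYP2C19 pathway (19% of clearance) drops to 0.29× activity: 0.19 × 0.29 = 0.0551.
Non-CYP routes (81%) are unchanged.
CL_new/CL_old = 0.0551 + 0.81 = 0.8651.
Steady-state concentration ∝ 1/CL, so new value = 57.5 / 0.8651 = 66 μg/mL.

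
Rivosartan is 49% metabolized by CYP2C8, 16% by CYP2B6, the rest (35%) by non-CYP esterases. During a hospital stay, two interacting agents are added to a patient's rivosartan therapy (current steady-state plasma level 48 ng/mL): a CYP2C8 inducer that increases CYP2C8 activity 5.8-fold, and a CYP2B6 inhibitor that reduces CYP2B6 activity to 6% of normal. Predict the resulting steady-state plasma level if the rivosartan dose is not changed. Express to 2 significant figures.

15 ng/mL

CYP2C8: 0.49 × 5.8 = 2.842
CYP2B6: 0.16 × 0.06 = 0.0096
Other: 0.35 (unchanged)
New clearance relative to baseline: 2.842 + 0.0096 + 0.35 = 3.2016.
New steady-state plasma level = 48 / 3.2016 = 15 ng/mL (concentration scales inversely with clearance).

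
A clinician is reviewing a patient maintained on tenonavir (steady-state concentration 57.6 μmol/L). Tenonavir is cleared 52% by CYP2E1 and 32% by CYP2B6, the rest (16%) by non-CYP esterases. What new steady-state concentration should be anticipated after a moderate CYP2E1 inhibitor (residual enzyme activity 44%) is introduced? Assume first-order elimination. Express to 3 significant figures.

81.3 μmol/L

The CYP2E1 pathway (52% of clearance) is reduced to 0.44× activity: 0.52 × 0.44 = 0.2288.
CYP2B6 (32%) and the residual 16% are unaffected.
CL_new/CL_old = 0.2288 + 0.32 + 0.16 = 0.7088.
Steady-state concentration ∝ 1/CL, so new value = 57.6 / 0.7088 = 81.3 μmol/L.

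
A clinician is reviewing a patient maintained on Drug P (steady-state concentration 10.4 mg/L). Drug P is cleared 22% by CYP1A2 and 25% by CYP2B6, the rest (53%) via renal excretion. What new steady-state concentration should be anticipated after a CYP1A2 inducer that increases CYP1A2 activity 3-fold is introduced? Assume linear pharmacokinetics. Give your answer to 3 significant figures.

7.22 mg/L

The CYP1A2 pathway (22% of clearance) is boosted to 3× activity: 0.22 × 3 = 0.66.
CYP2B6 (25%) and the residual 53% are unaffected.
Relative clearance = 0.66 + 0.25 + 0.53 = 1.44.
New steady-state concentration = baseline ÷ relative clearance = 10.4 / 1.44 = 7.22 mg/L.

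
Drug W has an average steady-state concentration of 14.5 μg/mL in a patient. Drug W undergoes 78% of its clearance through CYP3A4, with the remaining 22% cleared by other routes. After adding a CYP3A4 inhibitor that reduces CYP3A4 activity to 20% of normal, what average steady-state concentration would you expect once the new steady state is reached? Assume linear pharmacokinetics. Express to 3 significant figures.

38.6 μg/mL

The CYP3A4 pathway (78% of clearance) falls to 0.2× activity: 0.78 × 0.2 = 0.156.
Non-CYP routes (22%) are unchanged.
Relative clearance = 0.156 + 0.22 = 0.376.
Average steady-state concentration ∝ 1/CL, so new value = 14.5 / 0.376 = 38.6 μg/mL.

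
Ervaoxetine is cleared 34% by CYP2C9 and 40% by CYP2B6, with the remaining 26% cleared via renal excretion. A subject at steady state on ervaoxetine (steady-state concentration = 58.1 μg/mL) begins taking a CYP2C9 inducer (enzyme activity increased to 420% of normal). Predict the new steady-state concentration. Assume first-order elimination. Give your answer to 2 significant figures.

The CYP2C9 pathway (34% of clearance) is boosted to 4.2× activity: 0.34 × 4.2 = 1.428.
CYP2B6 (40%) and the residual 26% are unaffected.
Relative clearance = 1.428 + 0.4 + 0.26 = 2.088.
With dosing unchanged, steady-state concentration scales as 1/CL: 58.1 / 2.088 = 28 μg/mL.

28 μg/mL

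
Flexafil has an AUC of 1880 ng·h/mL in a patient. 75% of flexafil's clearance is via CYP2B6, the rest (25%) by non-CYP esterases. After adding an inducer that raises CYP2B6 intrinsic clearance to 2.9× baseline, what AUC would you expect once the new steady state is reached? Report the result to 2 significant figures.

CYP2B6: 0.75 × 2.9 = 2.175
Other: 0.25 (unchanged)
New clearance relative to baseline: 2.175 + 0.25 = 2.425.
New AUC = baseline ÷ relative clearance = 1880 / 2.425 = 7.8 × 10² ng·h/mL.

7.8 × 10² ng·h/mL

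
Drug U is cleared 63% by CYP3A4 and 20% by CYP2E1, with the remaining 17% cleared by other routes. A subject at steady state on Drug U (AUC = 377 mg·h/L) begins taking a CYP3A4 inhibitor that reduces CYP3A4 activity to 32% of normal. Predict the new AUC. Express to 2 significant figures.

6.6 × 10² mg·h/L

The CYP3A4 pathway (63% of clearance) drops to 0.32× activity: 0.63 × 0.32 = 0.2016.
CYP2E1 (20%) and the residual 17% are unaffected.
New clearance relative to baseline: 0.2016 + 0.2 + 0.17 = 0.5716.
AUC ∝ 1/CL, so new value = 377 / 0.5716 = 6.6 × 10² mg·h/L.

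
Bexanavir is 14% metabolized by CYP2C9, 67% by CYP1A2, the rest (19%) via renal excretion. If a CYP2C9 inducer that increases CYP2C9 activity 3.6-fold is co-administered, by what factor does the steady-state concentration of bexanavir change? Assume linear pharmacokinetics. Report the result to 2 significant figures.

0.73

The CYP2C9 pathway (14% of clearance) is boosted to 3.6× activity: 0.14 × 3.6 = 0.504.
CYP1A2 (67%) and the residual 19% are unaffected.
CL_new/CL_old = 0.504 + 0.67 + 0.19 = 1.364.
Since steady-state concentration ∝ 1/CL, the ratio is 1 / 1.364 = 0.73.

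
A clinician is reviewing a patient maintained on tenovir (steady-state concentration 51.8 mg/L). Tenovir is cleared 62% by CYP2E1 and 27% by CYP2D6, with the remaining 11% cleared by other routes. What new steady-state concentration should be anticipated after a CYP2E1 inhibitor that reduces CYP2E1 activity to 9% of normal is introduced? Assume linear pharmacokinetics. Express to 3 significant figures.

CYP2E1: 0.62 × 0.09 = 0.0558
CYP2D6: 0.27 (unchanged)
Other: 0.11 (unchanged)
Relative clearance = 0.0558 + 0.27 + 0.11 = 0.4358.
Steady-state concentration ∝ 1/CL, so new value = 51.8 / 0.4358 = 119 mg/L.

119 mg/L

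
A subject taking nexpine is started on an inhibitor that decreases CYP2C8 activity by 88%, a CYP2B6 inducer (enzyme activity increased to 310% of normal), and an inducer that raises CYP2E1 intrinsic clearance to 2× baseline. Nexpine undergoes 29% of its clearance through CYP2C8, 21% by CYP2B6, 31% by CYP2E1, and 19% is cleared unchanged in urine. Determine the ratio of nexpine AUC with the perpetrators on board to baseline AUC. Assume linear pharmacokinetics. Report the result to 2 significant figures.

0.67

CYP2C8: 0.29 × 0.12 = 0.0348
CYP2B6: 0.21 × 3.1 = 0.651
CYP2E1: 0.31 × 2 = 0.62
Other: 0.19 (unchanged)
Relative clearance = 0.0348 + 0.651 + 0.62 + 0.19 = 1.4958.
Net AUC ratio = 1 / 1.4958 = 0.67.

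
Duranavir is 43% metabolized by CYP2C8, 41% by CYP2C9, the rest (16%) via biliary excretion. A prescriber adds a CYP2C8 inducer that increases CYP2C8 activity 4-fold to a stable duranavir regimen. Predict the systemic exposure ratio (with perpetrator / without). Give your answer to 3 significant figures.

0.437

The CYP2C8 pathway (43% of clearance) increases to 4× activity: 0.43 × 4 = 1.72.
CYP2C9 (41%) and the residual 16% are unaffected.
New clearance relative to baseline: 1.72 + 0.41 + 0.16 = 2.29.
Since systemic exposure ∝ 1/CL, the ratio is 1 / 2.29 = 0.437.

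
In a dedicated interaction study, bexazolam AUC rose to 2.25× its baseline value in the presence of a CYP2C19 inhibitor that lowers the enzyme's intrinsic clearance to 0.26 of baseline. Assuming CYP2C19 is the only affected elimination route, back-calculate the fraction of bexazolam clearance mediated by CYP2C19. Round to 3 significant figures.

Write x for the fraction cleared via CYP2C19. The observed AUC change means clearance fell to 1/2.25 = 0.4444 of baseline.
Setting x·0.26 + (1 − x) = 0.4444 and solving: x = (0.4444 − 1)/(0.26 − 1) = 0.751.

0.751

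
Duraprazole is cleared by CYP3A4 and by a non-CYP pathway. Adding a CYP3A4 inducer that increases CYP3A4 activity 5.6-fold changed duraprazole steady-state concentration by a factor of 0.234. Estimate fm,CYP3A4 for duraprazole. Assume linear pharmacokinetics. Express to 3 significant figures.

0.712

Write x for the fraction cleared via CYP3A4. The observed steady-state concentration change means clearance rose to 1/0.234 = 4.274 of baseline.
Only the CYP3A4 route changed, so 4.274 = x·5.6 + (1 − x), giving x = 0.712.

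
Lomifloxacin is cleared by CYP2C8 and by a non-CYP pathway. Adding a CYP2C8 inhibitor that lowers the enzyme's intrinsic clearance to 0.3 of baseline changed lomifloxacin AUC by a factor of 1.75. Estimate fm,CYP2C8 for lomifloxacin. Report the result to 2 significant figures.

0.61

Let fm be the CYP2C8 fraction. New clearance relative to baseline = fm × 0.3 + (1 − fm).
AUC ratio = 1 / (new CL fraction), so new CL fraction = 1 / 1.75 = 0.5714.
fm × 0.3 + 1 − fm = 0.5714  ⇒  fm × (0.3 − 1) = −0.4286  ⇒  fm = 0.61.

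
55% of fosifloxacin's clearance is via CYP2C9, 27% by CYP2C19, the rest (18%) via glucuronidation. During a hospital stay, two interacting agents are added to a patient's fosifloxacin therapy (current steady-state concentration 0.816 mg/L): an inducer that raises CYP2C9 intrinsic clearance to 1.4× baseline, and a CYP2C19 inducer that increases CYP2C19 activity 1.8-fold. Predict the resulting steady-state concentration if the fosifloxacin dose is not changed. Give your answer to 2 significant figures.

The CYP2C9 pathway (55% of clearance) increases to 1.4× activity: 0.55 × 1.4 = 0.77.
The CYP2C19 pathway (27% of clearance) increases to 1.8× activity: 0.27 × 1.8 = 0.486.
The remaining 18% of clearance is unaffected.
Relative clearance = 0.77 + 0.486 + 0.18 = 1.436.
New steady-state concentration = 0.816 / 1.436 = 0.57 mg/L (concentration scales inversely with clearance).

0.57 mg/L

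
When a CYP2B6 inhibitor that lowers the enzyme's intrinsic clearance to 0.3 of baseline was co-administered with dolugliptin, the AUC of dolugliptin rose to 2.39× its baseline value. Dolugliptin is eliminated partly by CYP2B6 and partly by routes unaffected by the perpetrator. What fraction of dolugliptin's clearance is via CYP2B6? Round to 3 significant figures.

0.831

CL'/CL = 1 / 2.39 = 0.4184
0.3·fm + (1 − fm) = 0.4184
fm = (0.4184 − 1) / (0.3 − 1) = 0.831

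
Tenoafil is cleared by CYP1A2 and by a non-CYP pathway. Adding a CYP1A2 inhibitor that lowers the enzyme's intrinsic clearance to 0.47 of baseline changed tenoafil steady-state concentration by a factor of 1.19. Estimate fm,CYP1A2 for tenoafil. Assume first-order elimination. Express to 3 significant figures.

0.301

Write x for the fraction cleared via CYP1A2. The observed steady-state concentration change means clearance fell to 1/1.19 = 0.8403 of baseline.
Only the CYP1A2 route changed, so 0.8403 = x·0.47 + (1 − x), giving x = 0.301.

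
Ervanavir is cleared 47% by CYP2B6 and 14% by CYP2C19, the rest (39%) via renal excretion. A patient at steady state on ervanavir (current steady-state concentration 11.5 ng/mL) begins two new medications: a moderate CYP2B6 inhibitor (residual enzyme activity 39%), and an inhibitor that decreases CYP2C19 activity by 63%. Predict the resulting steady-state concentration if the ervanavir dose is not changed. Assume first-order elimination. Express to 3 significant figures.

The CYP2B6 pathway (47% of clearance) falls to 0.39× activity: 0.47 × 0.39 = 0.1833.
The CYP2C19 pathway (14% of clearance) is reduced to 0.37× activity: 0.14 × 0.37 = 0.0518.
The remaining 39% of clearance is unaffected.
CL_new/CL_old = 0.1833 + 0.0518 + 0.39 = 0.6251.
Dividing the baseline by the relative clearance: 11.5 / 0.6251 = 18.4 ng/mL.

18.4 ng/mL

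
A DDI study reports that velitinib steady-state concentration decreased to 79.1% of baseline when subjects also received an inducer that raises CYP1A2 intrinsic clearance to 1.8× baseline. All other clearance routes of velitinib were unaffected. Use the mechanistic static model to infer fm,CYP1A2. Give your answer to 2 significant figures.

0.33

CL'/CL = 1 / 0.791 = 1.264
1.8·fm + (1 − fm) = 1.264
fm = (1.264 − 1) / (1.8 − 1) = 0.33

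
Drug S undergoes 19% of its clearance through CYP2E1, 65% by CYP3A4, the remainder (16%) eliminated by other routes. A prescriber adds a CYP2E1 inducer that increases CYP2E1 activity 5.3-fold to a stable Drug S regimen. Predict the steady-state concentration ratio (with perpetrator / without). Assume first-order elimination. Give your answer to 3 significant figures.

0.550

CYP2E1: 0.19 × 5.3 = 1.007
CYP3A4: 0.65 (unchanged)
Other: 0.16 (unchanged)
CL_new/CL_old = 1.007 + 0.65 + 0.16 = 1.817.
Steady-state concentration ratio = CL_old/CL_new = 1 / 1.817 = 0.550.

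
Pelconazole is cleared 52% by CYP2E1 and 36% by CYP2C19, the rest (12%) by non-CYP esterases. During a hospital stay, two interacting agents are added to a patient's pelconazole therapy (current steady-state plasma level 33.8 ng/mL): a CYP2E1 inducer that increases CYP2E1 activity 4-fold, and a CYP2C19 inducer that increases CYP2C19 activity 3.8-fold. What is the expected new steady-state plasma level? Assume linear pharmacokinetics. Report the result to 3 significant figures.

The CYP2E1 pathway (52% of clearance) increases to 4× activity: 0.52 × 4 = 2.08.
The CYP2C19 pathway (36% of clearance) is boosted to 3.8× activity: 0.36 × 3.8 = 1.368.
Non-CYP routes (12%) are unchanged.
Relative clearance = 2.08 + 1.368 + 0.12 = 3.568.
Dividing the baseline by the relative clearance: 33.8 / 3.568 = 9.47 ng/mL.

9.47 ng/mL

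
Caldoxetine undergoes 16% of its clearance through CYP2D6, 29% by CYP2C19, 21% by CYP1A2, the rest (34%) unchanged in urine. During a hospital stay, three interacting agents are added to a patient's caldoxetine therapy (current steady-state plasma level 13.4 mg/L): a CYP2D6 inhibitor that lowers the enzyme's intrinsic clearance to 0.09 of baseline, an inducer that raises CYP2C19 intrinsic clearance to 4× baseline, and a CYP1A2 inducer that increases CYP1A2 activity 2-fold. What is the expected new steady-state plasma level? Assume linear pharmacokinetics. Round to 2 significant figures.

6.9 mg/L

The CYP2D6 pathway (16% of clearance) is reduced to 0.09× activity: 0.16 × 0.09 = 0.0144.
The CYP2C19 pathway (29% of clearance) rises to 4× activity: 0.29 × 4 = 1.16.
The CYP1A2 pathway (21% of clearance) increases to 2× activity: 0.21 × 2 = 0.42.
Non-CYP routes (34%) are unchanged.
New clearance relative to baseline: 0.0144 + 1.16 + 0.42 + 0.34 = 1.9344.
Dividing the baseline by the relative clearance: 13.4 / 1.9344 = 6.9 mg/L.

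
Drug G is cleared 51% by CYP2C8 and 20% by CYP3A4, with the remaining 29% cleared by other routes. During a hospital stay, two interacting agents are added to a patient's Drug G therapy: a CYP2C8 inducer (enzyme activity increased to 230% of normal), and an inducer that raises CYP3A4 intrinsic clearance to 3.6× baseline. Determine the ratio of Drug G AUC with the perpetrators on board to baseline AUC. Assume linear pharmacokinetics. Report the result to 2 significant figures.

0.46

The CYP2C8 pathway (51% of clearance) increases to 2.3× activity: 0.51 × 2.3 = 1.173.
The CYP3A4 pathway (20% of clearance) is boosted to 3.6× activity: 0.2 × 3.6 = 0.72.
The remaining 29% of clearance is unaffected.
Relative clearance = 1.173 + 0.72 + 0.29 = 2.183.
Net AUC ratio = 1 / 2.183 = 0.46.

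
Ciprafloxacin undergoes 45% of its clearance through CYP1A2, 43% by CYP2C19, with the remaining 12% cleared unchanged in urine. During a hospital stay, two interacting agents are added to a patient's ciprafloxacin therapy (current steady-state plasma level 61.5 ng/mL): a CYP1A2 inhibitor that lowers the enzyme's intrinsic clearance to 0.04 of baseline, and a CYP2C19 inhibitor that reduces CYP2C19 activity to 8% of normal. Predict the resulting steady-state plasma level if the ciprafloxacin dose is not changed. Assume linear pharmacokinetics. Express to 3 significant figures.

357 ng/mL

CYP1A2: 0.45 × 0.04 = 0.018
CYP2C19: 0.43 × 0.08 = 0.0344
Other: 0.12 (unchanged)
Relative clearance = 0.018 + 0.0344 + 0.12 = 0.1724.
Steady-state plasma level ∝ 1/CL: new value = 61.5 / 0.1724 = 357 ng/mL.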